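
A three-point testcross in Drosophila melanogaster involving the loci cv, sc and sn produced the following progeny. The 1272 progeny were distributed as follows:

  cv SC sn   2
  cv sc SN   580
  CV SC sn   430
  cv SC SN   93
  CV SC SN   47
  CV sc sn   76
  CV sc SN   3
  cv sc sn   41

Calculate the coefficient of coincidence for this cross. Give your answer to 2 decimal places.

0.39

The two most frequent reciprocal classes, CV SC sn and cv sc SN, are the parental types, so the F1 was CV SC sn / cv sc SN.
The two rarest classes, cv SC sn and CV sc SN, are the double crossovers. Comparing them with the parentals, only the cv allele has switched, so cv is the middle locus and the order is sc – cv – sn.
sc–cv: (169 + 5)/1272 = 0.1368; cv–sn: (88 + 5)/1272 = 0.0731.
Expected DCO frequency = 0.1368 × 0.0731 ≈ 0.01000; observed = 5/1272 ≈ 0.00393.
Coefficient of coincidence = 0.00393/0.01000 ≈ 0.39.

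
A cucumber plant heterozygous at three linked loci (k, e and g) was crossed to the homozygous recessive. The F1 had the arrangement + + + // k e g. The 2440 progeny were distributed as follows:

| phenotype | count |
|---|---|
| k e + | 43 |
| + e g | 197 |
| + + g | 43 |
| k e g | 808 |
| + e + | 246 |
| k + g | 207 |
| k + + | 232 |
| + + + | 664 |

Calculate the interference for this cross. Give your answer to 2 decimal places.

0.24

The two rarest classes, + + g and k e +, are the double crossovers. Comparing them with the parentals, only the g allele has switched, so g is the middle locus and the order is e – g – k.
e–g: (453 + 86)/2440 = 0.2209; g–k: (429 + 86)/2440 = 0.2111.
Expected DCO frequency = 0.2209 × 0.2111 ≈ 0.04663; observed = 86/2440 ≈ 0.03525.
Coefficient of coincidence = 0.03525/0.04663 ≈ 0.76; interference = 1 − 0.76 = 0.24.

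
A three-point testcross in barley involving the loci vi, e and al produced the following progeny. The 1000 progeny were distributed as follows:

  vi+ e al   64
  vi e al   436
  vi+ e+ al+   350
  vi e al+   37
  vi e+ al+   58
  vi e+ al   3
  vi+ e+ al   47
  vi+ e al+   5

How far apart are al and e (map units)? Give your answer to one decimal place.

The two most frequent reciprocal classes, vi+ e+ al+ and vi e al, are the parental types, so the F1 was vi+ e+ al+ / vi e al.
The two rarest classes, vi+ e al+ and vi e+ al, are the double crossovers. Comparing them with the parentals, only the e allele has switched, so e is the middle locus and the order is al – e – vi.
Crossovers in the al–e interval produce the single-crossover classes vi+ e+ al and vi e al+ (47 + 37 = 84) plus the double crossovers (8).
RF(al–e) = (84 + 8) / 1000 = 92/1000 = 0.0920 → 9.2 map units.

9.2 map units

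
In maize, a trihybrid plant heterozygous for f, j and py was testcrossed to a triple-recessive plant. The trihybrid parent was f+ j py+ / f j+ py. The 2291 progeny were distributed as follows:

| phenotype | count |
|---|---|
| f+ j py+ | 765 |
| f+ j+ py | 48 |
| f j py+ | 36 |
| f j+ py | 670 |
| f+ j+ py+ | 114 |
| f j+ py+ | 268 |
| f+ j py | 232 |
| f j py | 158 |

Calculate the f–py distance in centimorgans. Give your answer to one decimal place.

The two rarest classes, f j py+ and f+ j+ py, are the double crossovers. Comparing them with the parentals, only the f allele has switched, so f is the middle locus and the order is j – f – py.
Crossovers in the f–py interval produce the single-crossover classes f+ j py and f j+ py+ (232 + 268 = 500) plus the double crossovers (84).
RF(f–py) = (500 + 84) / 2291 = 584/2291 = 0.2549 → 25.5 centimorgans.

25.5 centimorgans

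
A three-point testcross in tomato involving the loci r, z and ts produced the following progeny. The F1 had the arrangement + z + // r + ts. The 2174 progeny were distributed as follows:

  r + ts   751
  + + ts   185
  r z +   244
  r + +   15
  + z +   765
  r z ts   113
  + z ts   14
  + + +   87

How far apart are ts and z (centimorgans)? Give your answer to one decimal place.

10.5 centimorgans

The two rarest classes, + z ts and r + +, are the double crossovers. Comparing them with the parentals, only the ts allele has switched, so ts is the middle locus and the order is z – ts – r.
Crossovers in the z–ts interval produce the single-crossover classes + + + and r z ts (87 + 113 = 200) plus the double crossovers (29).
RF(z–ts) = (200 + 29) / 2174 = 229/2174 = 0.1053 → 10.5 centimorgans.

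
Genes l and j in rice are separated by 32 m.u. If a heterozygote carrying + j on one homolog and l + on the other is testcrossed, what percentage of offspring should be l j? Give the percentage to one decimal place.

16.0%

A map distance of 32 m.u. corresponds to a recombination frequency of 0.320.
The F1 is + j / l +, so l j is a recombinant gamete class with expected frequency r/2 = 0.320/2 = 0.1600.
That is 0.1600 = 16.0% of the progeny.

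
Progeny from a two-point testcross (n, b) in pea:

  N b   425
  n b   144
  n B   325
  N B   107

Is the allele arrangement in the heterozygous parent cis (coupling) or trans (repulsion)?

trans

The two most frequent classes are N b (425) and n B (325); these are the parental (non-recombinant) types.
So the F1 carried N b on one chromosome and n B on the other — the recessive alleles are on opposite chromosomes (trans / repulsion).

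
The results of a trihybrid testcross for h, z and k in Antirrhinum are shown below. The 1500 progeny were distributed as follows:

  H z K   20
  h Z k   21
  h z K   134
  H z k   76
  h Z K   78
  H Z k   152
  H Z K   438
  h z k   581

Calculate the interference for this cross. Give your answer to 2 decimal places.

The two most frequent reciprocal classes, h z k and H Z K, are the parental types, so the F1 was h z k / H Z K.
The two rarest classes, h Z k and H z K, are the double crossovers. Comparing them with the parentals, only the z allele has switched, so z is the middle locus and the order is k – z – h.
k–z: (286 + 41)/1500 = 0.2180; z–h: (154 + 41)/1500 = 0.1300.
Expected DCO frequency = 0.2180 × 0.1300 ≈ 0.02834; observed = 41/1500 ≈ 0.02733.
Coefficient of coincidence = 0.02733/0.02834 ≈ 0.96; interference = 1 − 0.96 = 0.04.

0.04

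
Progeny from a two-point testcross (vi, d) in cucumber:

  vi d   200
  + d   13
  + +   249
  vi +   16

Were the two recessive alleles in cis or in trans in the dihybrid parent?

cis

The two most frequent classes are + + (249) and vi d (200); these are the parental (non-recombinant) types.
So the F1 carried + + on one chromosome and vi d on the other — the recessive alleles are on the same chromosome (cis / coupling).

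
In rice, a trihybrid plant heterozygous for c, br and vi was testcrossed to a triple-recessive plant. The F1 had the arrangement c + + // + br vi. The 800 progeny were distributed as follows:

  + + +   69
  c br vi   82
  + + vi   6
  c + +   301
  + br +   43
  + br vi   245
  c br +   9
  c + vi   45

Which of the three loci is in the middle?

The two rarest classes, c br + and + + vi, are the double crossovers. Comparing them with the parentals, only the br allele has switched, so br is the middle locus and the order is vi – br – c.

br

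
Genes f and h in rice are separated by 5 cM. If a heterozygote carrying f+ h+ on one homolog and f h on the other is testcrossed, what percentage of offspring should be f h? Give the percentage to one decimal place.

A map distance of 5 cM corresponds to a recombination frequency of 0.050.
The F1 is f+ h+ / f h, so f h is a parental gamete class with expected frequency (1 − r)/2 = 0.950/2 = 0.4750.
That is 0.4750 = 47.5% of the progeny.

47.5%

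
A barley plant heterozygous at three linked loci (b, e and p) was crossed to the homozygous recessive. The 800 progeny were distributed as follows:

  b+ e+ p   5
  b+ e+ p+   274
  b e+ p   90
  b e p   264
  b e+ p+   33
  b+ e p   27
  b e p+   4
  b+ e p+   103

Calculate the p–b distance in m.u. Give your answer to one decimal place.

The two most frequent reciprocal classes, b+ e+ p+ and b e p, are the parental types, so the F1 was b+ e+ p+ / b e p.
The two rarest classes, b+ e+ p and b e p+, are the double crossovers. Comparing them with the parentals, only the p allele has switched, so p is the middle locus and the order is b – p – e.
Crossovers in the b–p interval produce the single-crossover classes b e+ p+ and b+ e p (33 + 27 = 60) plus the double crossovers (9).
RF(b–p) = (60 + 9) / 800 = 69/800 = 0.0862 → 8.6 m.u.

8.6 m.u.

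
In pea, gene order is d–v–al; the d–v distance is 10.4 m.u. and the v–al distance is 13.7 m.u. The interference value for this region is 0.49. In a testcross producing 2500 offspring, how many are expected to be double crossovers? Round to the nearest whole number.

Map distances give recombination frequencies of 0.104 and 0.137 for the two intervals.
With interference 0.49 (so coincidence = 0.51), expected double-crossover frequency = 0.104 × 0.137 × 0.51 = 0.00727.
Expected number = 0.00727 × 2500 = 18.17 ≈ 18.

18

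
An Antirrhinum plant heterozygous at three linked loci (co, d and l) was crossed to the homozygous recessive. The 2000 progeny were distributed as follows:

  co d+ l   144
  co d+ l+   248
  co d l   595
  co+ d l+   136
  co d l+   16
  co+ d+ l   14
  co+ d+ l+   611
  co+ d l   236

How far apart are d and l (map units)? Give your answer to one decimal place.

15.5 map units

The two most frequent reciprocal classes, co+ d+ l+ and co d l, are the parental types, so the F1 was co+ d+ l+ / co d l.
The two rarest classes, co+ d+ l and co d l+, are the double crossovers. Comparing them with the parentals, only the l allele has switched, so l is the middle locus and the order is co – l – d.
Crossovers in the l–d interval produce the single-crossover classes co+ d l+ and co d+ l (136 + 144 = 280) plus the double crossovers (30).
RF(l–d) = (280 + 30) / 2000 = 310/2000 = 0.1550 → 15.5 map units.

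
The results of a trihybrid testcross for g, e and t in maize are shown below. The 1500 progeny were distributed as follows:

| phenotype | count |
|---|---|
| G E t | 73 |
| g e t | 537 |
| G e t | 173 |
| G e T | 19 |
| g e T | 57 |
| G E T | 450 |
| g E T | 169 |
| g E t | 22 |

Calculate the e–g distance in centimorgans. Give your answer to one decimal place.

The two most frequent reciprocal classes, g e t and G E T, are the parental types, so the F1 was g e t / G E T.
The two rarest classes, g E t and G e T, are the double crossovers. Comparing them with the parentals, only the e allele has switched, so e is the middle locus and the order is g – e – t.
Crossovers in the g–e interval produce the single-crossover classes G e t and g E T (173 + 169 = 342) plus the double crossovers (41).
RF(g–e) = (342 + 41) / 1500 = 383/1500 = 0.2553 → 25.5 centimorgans.

25.5 centimorgans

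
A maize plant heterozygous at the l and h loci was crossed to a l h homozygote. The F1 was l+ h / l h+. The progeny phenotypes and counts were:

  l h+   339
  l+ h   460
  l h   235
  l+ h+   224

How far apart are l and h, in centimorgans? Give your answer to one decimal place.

The recombinant classes are l+ h+ and l h: 224 + 235 = 459.
Recombination frequency = 459/1258 = 0.3649 ≈ 36.5%, i.e. 36.5 centimorgans.

36.5 centimorgans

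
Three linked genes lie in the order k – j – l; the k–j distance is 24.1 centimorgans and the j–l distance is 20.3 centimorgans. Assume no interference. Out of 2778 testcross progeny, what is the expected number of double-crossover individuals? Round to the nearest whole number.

136

Map distances give recombination frequencies of 0.241 and 0.203 for the two intervals.
With no interference, expected double-crossover frequency = 0.241 × 0.203 = 0.04892.
Expected number = 0.04892 × 2778 = 135.91 ≈ 136.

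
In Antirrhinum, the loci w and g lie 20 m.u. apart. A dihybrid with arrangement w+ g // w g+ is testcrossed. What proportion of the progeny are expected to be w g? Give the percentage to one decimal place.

10.0%

A map distance of 20 m.u. corresponds to a recombination frequency of 0.200.
The F1 is w+ g / w g+, so w g is a recombinant gamete class with expected frequency r/2 = 0.200/2 = 0.1000.
That is 0.1000 = 10.0% of the progeny.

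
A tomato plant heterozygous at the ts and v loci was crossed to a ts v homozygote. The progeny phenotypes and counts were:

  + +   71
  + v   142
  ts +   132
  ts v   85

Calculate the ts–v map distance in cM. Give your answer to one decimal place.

36.3 cM

The two most frequent classes, + v (142) and ts + (132), are the parental types, so the F1 was + v / ts +.
The recombinant classes are + + and ts v: 71 + 85 = 156.
Recombination frequency = 156/430 = 0.3628 ≈ 36.3%, i.e. 36.3 cM.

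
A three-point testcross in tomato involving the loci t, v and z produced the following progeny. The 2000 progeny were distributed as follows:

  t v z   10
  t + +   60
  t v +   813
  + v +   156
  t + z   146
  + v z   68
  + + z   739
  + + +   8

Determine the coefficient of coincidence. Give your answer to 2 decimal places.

The two most frequent reciprocal classes, t v + and + + z, are the parental types, so the F1 was t v + / + + z.
The two rarest classes, t v z and + + +, are the double crossovers. Comparing them with the parentals, only the z allele has switched, so z is the middle locus and the order is v – z – t.
v–z: (128 + 18)/2000 = 0.0730; z–t: (302 + 18)/2000 = 0.1600.
Expected DCO frequency = 0.0730 × 0.1600 ≈ 0.01168; observed = 18/2000 ≈ 0.00900.
Coefficient of coincidence = 0.00900/0.01168 ≈ 0.77.

0.77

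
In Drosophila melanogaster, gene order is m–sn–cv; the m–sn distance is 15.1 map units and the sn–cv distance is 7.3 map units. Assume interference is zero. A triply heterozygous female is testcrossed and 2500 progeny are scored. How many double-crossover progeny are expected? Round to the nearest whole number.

28

Map distances give recombination frequencies of 0.151 and 0.073 for the two intervals.
With no interference, expected double-crossover frequency = 0.151 × 0.073 = 0.01102.
Expected number = 0.01102 × 2500 = 27.56 ≈ 28.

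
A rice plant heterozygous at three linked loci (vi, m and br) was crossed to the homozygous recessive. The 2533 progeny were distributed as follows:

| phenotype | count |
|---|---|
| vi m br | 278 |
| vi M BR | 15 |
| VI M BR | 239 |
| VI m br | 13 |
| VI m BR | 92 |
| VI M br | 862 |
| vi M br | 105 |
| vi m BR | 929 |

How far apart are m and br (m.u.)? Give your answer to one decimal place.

The two most frequent reciprocal classes, vi m BR and VI M br, are the parental types, so the F1 was vi m BR / VI M br.
The two rarest classes, vi M BR and VI m br, are the double crossovers. Comparing them with the parentals, only the m allele has switched, so m is the middle locus and the order is br – m – vi.
Crossovers in the br–m interval produce the single-crossover classes vi m br and VI M BR (278 + 239 = 517) plus the double crossovers (28).
RF(br–m) = (517 + 28) / 2533 = 545/2533 = 0.2152 → 21.5 m.u.

21.5 m.u.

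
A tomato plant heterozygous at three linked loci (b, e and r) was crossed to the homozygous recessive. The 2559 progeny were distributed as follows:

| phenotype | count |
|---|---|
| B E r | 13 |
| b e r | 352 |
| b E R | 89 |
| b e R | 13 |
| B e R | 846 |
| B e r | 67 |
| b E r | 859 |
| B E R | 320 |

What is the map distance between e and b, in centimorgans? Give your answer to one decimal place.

The two most frequent reciprocal classes, B e R and b E r, are the parental types, so the F1 was B e R / b E r.
The two rarest classes, b e R and B E r, are the double crossovers. Comparing them with the parentals, only the b allele has switched, so b is the middle locus and the order is e – b – r.
Crossovers in the e–b interval produce the single-crossover classes B E R and b e r (320 + 352 = 672) plus the double crossovers (26).
RF(e–b) = (672 + 26) / 2559 = 698/2559 = 0.2728 → 27.3 centimorgans.

27.3 centimorgans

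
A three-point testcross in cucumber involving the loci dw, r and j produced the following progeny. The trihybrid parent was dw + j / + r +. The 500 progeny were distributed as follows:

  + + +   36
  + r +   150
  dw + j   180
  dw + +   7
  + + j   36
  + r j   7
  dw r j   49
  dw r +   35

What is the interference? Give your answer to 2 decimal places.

The two rarest classes, dw + + and + r j, are the double crossovers. Comparing them with the parentals, only the j allele has switched, so j is the middle locus and the order is r – j – dw.
r–j: (85 + 14)/500 = 0.1980; j–dw: (71 + 14)/500 = 0.1700.
Expected DCO frequency = 0.1980 × 0.1700 ≈ 0.03366; observed = 14/500 ≈ 0.02800.
Coefficient of coincidence = 0.02800/0.03366 ≈ 0.83; interference = 1 − 0.83 = 0.17.

0.17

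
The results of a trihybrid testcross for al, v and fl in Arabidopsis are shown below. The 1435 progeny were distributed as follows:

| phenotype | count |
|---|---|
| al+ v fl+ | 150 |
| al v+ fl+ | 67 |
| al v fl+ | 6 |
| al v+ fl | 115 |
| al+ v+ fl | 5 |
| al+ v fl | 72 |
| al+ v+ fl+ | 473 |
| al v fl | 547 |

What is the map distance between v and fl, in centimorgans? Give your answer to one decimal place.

19.2 centimorgans

The two most frequent reciprocal classes, al v fl and al+ v+ fl+, are the parental types, so the F1 was al v fl / al+ v+ fl+.
The two rarest classes, al v fl+ and al+ v+ fl, are the double crossovers. Comparing them with the parentals, only the fl allele has switched, so fl is the middle locus and the order is al – fl – v.
Crossovers in the fl–v interval produce the single-crossover classes al v+ fl and al+ v fl+ (115 + 150 = 265) plus the double crossovers (11).
RF(fl–v) = (265 + 11) / 1435 = 276/1435 = 0.1923 → 19.2 centimorgans.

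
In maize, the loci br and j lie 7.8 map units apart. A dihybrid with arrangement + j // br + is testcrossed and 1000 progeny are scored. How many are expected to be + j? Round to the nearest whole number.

461

A map distance of 7.8 map units corresponds to a recombination frequency of 0.078.
The F1 is + j / br +, so + j is a parental gamete class with expected frequency (1 − r)/2 = 0.922/2 = 0.4610.
Expected number = 0.4610 × 1000 = 461.00 ≈ 461.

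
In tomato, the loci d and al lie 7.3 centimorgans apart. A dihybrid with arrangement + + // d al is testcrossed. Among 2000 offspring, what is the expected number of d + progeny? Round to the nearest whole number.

73

A map distance of 7.3 centimorgans corresponds to a recombination frequency of 0.073.
The F1 is + + / d al, so d + is a recombinant gamete class with expected frequency r/2 = 0.073/2 = 0.0365.
Expected number = 0.0365 × 2000 = 73.00 ≈ 73.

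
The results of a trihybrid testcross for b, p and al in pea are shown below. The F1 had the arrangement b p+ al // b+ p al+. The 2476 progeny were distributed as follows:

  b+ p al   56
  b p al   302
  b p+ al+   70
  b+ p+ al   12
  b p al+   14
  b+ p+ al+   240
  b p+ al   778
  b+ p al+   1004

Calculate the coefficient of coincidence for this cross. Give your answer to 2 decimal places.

0.75

The two rarest classes, b+ p+ al and b p al+, are the double crossovers. Comparing them with the parentals, only the b allele has switched, so b is the middle locus and the order is al – b – p.
al–b: (126 + 26)/2476 = 0.0614; b–p: (542 + 26)/2476 = 0.2294.
Expected DCO frequency = 0.0614 × 0.2294 ≈ 0.01409; observed = 26/2476 ≈ 0.01050.
Coefficient of coincidence = 0.01050/0.01409 ≈ 0.75.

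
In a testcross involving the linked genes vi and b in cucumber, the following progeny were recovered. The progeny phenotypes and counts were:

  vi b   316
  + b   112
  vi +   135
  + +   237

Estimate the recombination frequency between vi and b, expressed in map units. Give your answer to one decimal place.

30.9 map units

The two most frequent classes, + + (237) and vi b (316), are the parental types, so the F1 was + + / vi b.
The recombinant classes are + b and vi +: 112 + 135 = 247.
Recombination frequency = 247/800 = 0.3088 ≈ 30.9%, i.e. 30.9 map units.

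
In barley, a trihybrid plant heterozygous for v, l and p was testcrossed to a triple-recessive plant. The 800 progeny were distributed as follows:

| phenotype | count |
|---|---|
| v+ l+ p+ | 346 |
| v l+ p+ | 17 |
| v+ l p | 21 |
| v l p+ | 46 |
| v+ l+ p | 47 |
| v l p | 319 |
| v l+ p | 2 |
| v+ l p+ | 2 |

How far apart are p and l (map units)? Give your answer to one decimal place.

The two most frequent reciprocal classes, v+ l+ p+ and v l p, are the parental types, so the F1 was v+ l+ p+ / v l p.
The two rarest classes, v+ l p+ and v l+ p, are the double crossovers. Comparing them with the parentals, only the l allele has switched, so l is the middle locus and the order is p – l – v.
Crossovers in the p–l interval produce the single-crossover classes v+ l+ p and v l p+ (47 + 46 = 93) plus the double crossovers (4).
RF(p–l) = (93 + 4) / 800 = 97/800 = 0.1212 → 12.1 map units.

12.1 map units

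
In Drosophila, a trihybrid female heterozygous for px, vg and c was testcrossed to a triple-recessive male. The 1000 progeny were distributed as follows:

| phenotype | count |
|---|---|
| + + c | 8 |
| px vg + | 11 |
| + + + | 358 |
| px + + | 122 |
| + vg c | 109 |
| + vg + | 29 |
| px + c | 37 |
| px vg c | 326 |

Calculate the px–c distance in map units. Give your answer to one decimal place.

The two most frequent reciprocal classes, + + + and px vg c, are the parental types, so the F1 was + + + / px vg c.
The two rarest classes, + + c and px vg +, are the double crossovers. Comparing them with the parentals, only the c allele has switched, so c is the middle locus and the order is vg – c – px.
Crossovers in the c–px interval produce the single-crossover classes px + + and + vg c (122 + 109 = 231) plus the double crossovers (19).
RF(c–px) = (231 + 19) / 1000 = 250/1000 = 0.2500 → 25.0 map units.

25.0 map units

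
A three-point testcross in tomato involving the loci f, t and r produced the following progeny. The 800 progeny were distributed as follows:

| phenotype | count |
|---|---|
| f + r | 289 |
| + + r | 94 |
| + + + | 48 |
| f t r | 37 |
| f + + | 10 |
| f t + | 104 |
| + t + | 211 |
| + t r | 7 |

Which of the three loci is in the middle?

r

The two most frequent reciprocal classes, + t + and f + r, are the parental types, so the F1 was + t + / f + r.
The two rarest classes, + t r and f + +, are the double crossovers. Comparing them with the parentals, only the r allele has switched, so r is the middle locus and the order is f – r – t.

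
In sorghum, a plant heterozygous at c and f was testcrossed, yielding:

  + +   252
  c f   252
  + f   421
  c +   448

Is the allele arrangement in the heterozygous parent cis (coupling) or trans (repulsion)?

The two most frequent classes are + f (421) and c + (448); these are the parental (non-recombinant) types.
So the F1 carried + f on one chromosome and c + on the other — the recessive alleles are on opposite chromosomes (trans / repulsion).

trans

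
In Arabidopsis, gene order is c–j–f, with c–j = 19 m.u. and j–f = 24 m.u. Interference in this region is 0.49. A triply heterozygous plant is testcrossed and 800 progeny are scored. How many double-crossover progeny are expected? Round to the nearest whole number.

19

Map distances give recombination frequencies of 0.190 and 0.240 for the two intervals.
With interference 0.49 (so coincidence = 0.51), expected double-crossover frequency = 0.190 × 0.240 × 0.51 = 0.02326.
Expected number = 0.02326 × 800 = 18.60 ≈ 19.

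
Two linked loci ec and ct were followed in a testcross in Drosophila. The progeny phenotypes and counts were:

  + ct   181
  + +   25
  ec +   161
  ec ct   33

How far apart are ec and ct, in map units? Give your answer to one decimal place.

The two most frequent classes, + ct (181) and ec + (161), are the parental types, so the F1 was + ct / ec +.
The recombinant classes are + + and ec ct: 25 + 33 = 58.
Recombination frequency = 58/400 = 0.1450 ≈ 14.5%, i.e. 14.5 map units.

14.5 map units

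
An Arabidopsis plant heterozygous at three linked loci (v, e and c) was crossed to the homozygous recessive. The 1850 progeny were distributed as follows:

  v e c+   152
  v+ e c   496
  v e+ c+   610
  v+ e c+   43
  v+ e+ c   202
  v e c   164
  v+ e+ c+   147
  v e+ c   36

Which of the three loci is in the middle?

c

The two most frequent reciprocal classes, v+ e c and v e+ c+, are the parental types, so the F1 was v+ e c / v e+ c+.
The two rarest classes, v+ e c+ and v e+ c, are the double crossovers. Comparing them with the parentals, only the c allele has switched, so c is the middle locus and the order is v – c – e.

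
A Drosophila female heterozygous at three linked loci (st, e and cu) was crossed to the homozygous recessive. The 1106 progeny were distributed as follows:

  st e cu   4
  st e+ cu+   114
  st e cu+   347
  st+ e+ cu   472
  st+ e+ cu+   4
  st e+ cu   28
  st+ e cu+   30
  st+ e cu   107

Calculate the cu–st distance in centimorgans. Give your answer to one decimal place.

The two most frequent reciprocal classes, st+ e+ cu and st e cu+, are the parental types, so the F1 was st+ e+ cu / st e cu+.
The two rarest classes, st+ e+ cu+ and st e cu, are the double crossovers. Comparing them with the parentals, only the cu allele has switched, so cu is the middle locus and the order is e – cu – st.
Crossovers in the cu–st interval produce the single-crossover classes st e+ cu and st+ e cu+ (28 + 30 = 58) plus the double crossovers (8).
RF(cu–st) = (58 + 8) / 1106 = 66/1106 = 0.0597 → 6.0 centimorgans.

6.0 centimorgans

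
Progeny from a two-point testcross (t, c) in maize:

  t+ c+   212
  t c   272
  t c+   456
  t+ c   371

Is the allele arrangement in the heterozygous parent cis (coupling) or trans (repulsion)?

The two most frequent classes are t+ c (371) and t c+ (456); these are the parental (non-recombinant) types.
So the F1 carried t+ c on one chromosome and t c+ on the other — the recessive alleles are on opposite chromosomes (trans / repulsion).

trans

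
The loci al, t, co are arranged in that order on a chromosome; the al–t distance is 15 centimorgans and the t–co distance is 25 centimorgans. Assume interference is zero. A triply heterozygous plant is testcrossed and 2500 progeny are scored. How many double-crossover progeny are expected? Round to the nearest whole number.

94

Map distances give recombination frequencies of 0.150 and 0.250 for the two intervals.
With no interference, expected double-crossover frequency = 0.150 × 0.250 = 0.03750.
Expected number = 0.03750 × 2500 = 93.75 ≈ 94.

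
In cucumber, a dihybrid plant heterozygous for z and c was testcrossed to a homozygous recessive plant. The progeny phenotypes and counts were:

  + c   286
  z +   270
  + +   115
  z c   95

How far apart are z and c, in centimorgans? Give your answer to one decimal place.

27.4 centimorgans

The two most frequent classes, + c (286) and z + (270), are the parental types, so the F1 was + c / z +.
The recombinant classes are + + and z c: 115 + 95 = 210.
Recombination frequency = 210/766 = 0.2742 ≈ 27.4%, i.e. 27.4 centimorgans.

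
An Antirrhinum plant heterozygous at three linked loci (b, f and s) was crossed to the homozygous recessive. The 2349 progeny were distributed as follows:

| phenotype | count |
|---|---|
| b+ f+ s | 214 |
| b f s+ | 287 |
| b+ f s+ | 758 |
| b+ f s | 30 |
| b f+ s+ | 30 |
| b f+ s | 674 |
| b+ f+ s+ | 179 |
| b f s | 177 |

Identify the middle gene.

s

The two most frequent reciprocal classes, b f+ s and b+ f s+, are the parental types, so the F1 was b f+ s / b+ f s+.
The two rarest classes, b f+ s+ and b+ f s, are the double crossovers. Comparing them with the parentals, only the s allele has switched, so s is the middle locus and the order is f – s – b.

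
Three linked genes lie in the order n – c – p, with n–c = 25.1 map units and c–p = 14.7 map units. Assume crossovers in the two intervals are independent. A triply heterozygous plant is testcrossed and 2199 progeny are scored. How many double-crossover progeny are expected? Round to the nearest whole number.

81

Map distances give recombination frequencies of 0.251 and 0.147 for the two intervals.
With no interference, expected double-crossover frequency = 0.251 × 0.147 = 0.03690.
Expected number = 0.03690 × 2199 = 81.14 ≈ 81.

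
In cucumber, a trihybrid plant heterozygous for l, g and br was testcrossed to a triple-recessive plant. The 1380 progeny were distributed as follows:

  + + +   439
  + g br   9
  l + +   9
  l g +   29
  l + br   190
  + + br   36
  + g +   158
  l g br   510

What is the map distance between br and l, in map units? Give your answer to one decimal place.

6.0 map units

The two most frequent reciprocal classes, l g br and + + +, are the parental types, so the F1 was l g br / + + +.
The two rarest classes, + g br and l + +, are the double crossovers. Comparing them with the parentals, only the l allele has switched, so l is the middle locus and the order is g – l – br.
Crossovers in the l–br interval produce the single-crossover classes l g + and + + br (29 + 36 = 65) plus the double crossovers (18).
RF(l–br) = (65 + 18) / 1380 = 83/1380 = 0.0601 → 6.0 map units.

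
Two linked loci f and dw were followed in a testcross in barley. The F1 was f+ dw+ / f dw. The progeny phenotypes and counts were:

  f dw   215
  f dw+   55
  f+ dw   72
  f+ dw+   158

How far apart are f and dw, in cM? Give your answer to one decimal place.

The recombinant classes are f+ dw and f dw+: 72 + 55 = 127.
Recombination frequency = 127/500 = 0.2540 ≈ 25.4%, i.e. 25.4 cM.

25.4 cM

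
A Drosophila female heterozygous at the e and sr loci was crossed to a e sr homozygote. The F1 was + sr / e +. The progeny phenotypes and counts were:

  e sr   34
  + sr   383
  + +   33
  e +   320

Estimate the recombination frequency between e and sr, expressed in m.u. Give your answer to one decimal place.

8.7 m.u.

The recombinant classes are + + and e sr: 33 + 34 = 67.
Recombination frequency = 67/770 = 0.0870 ≈ 8.7%, i.e. 8.7 m.u.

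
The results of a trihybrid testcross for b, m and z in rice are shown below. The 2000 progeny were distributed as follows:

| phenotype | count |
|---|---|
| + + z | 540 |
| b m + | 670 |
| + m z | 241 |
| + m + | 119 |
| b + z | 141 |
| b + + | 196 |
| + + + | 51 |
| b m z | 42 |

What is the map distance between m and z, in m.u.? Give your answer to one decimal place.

The two most frequent reciprocal classes, b m + and + + z, are the parental types, so the F1 was b m + / + + z.
The two rarest classes, b m z and + + +, are the double crossovers. Comparing them with the parentals, only the z allele has switched, so z is the middle locus and the order is m – z – b.
Crossovers in the m–z interval produce the single-crossover classes b + + and + m z (196 + 241 = 437) plus the double crossovers (93).
RF(m–z) = (437 + 93) / 2000 = 530/2000 = 0.2650 → 26.5 m.u.

26.5 m.u.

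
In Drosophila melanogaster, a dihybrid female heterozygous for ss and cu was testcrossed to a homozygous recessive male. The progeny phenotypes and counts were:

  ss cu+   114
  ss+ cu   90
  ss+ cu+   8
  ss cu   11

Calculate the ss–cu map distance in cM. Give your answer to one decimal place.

8.5 cM

The two most frequent classes, ss+ cu (90) and ss cu+ (114), are the parental types, so the F1 was ss+ cu / ss cu+.
The recombinant classes are ss+ cu+ and ss cu: 8 + 11 = 19.
Recombination frequency = 19/223 = 0.0852 ≈ 8.5%, i.e. 8.5 cM.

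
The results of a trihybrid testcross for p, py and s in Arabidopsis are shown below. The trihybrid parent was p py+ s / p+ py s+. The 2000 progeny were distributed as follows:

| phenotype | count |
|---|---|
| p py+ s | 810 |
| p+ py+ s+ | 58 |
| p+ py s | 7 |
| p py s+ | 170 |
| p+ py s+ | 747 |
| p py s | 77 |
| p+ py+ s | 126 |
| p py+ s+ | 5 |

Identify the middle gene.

The two rarest classes, p py+ s+ and p+ py s, are the double crossovers. Comparing them with the parentals, only the s allele has switched, so s is the middle locus and the order is p – s – py.

s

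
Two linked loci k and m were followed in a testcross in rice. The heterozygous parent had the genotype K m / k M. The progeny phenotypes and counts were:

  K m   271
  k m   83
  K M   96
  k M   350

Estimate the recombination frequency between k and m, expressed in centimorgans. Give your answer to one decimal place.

The recombinant classes are K M and k m: 96 + 83 = 179.
Recombination frequency = 179/800 = 0.2238 ≈ 22.4%, i.e. 22.4 centimorgans.

22.4 centimorgans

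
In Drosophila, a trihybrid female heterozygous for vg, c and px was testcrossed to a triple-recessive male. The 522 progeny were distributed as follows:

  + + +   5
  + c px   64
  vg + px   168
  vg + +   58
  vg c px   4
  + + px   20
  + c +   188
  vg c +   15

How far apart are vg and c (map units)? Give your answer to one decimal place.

The two most frequent reciprocal classes, + c + and vg + px, are the parental types, so the F1 was + c + / vg + px.
The two rarest classes, + + + and vg c px, are the double crossovers. Comparing them with the parentals, only the c allele has switched, so c is the middle locus and the order is px – c – vg.
Crossovers in the c–vg interval produce the single-crossover classes vg c + and + + px (15 + 20 = 35) plus the double crossovers (9).
RF(c–vg) = (35 + 9) / 522 = 44/522 = 0.0843 → 8.4 map units.

8.4 map units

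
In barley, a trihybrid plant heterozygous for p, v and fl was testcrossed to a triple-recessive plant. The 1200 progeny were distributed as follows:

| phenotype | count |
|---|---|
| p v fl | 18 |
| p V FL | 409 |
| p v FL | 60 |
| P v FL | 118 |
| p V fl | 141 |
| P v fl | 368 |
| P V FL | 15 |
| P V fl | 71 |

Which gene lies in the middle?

p

The two most frequent reciprocal classes, P v fl and p V FL, are the parental types, so the F1 was P v fl / p V FL.
The two rarest classes, p v fl and P V FL, are the double crossovers. Comparing them with the parentals, only the p allele has switched, so p is the middle locus and the order is fl – p – v.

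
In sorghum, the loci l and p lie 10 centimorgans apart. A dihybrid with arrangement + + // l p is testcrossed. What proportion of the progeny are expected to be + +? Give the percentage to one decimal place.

A map distance of 10 centimorgans corresponds to a recombination frequency of 0.100.
The F1 is + + / l p, so + + is a parental gamete class with expected frequency (1 − r)/2 = 0.900/2 = 0.4500.
That is 0.4500 = 45.0% of the progeny.

45.0%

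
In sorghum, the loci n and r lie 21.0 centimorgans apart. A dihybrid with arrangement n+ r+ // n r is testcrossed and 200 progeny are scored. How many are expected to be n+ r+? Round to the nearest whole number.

79

A map distance of 21.0 centimorgans corresponds to a recombination frequency of 0.210.
The F1 is n+ r+ / n r, so n+ r+ is a parental gamete class with expected frequency (1 − r)/2 = 0.790/2 = 0.3950.
Expected number = 0.3950 × 200 = 79.00 ≈ 79.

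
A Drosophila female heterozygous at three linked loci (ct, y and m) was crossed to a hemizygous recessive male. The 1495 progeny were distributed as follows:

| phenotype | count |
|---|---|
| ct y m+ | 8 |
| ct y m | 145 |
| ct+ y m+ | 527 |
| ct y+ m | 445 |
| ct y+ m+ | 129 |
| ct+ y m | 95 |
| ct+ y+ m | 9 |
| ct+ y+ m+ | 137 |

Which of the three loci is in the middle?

The two most frequent reciprocal classes, ct+ y m+ and ct y+ m, are the parental types, so the F1 was ct+ y m+ / ct y+ m.
The two rarest classes, ct y m+ and ct+ y+ m, are the double crossovers. Comparing them with the parentals, only the ct allele has switched, so ct is the middle locus and the order is y – ct – m.

ct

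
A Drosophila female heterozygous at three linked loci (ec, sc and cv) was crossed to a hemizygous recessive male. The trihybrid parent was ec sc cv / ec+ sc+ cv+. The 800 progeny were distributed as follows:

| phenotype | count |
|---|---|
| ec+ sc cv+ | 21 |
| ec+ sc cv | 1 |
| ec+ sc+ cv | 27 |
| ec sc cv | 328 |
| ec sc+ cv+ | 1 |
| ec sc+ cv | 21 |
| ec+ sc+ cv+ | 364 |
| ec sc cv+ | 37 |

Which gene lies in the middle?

ec

The two rarest classes, ec+ sc cv and ec sc+ cv+, are the double crossovers. Comparing them with the parentals, only the ec allele has switched, so ec is the middle locus and the order is cv – ec – sc.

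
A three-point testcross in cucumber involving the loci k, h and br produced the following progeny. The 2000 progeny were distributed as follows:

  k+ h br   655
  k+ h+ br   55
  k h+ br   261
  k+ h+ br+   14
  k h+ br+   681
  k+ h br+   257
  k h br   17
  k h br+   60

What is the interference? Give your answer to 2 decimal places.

The two most frequent reciprocal classes, k h+ br+ and k+ h br, are the parental types, so the F1 was k h+ br+ / k+ h br.
The two rarest classes, k+ h+ br+ and k h br, are the double crossovers. Comparing them with the parentals, only the k allele has switched, so k is the middle locus and the order is br – k – h.
br–k: (518 + 31)/2000 = 0.2745; k–h: (115 + 31)/2000 = 0.0730.
Expected DCO frequency = 0.2745 × 0.0730 ≈ 0.02004; observed = 31/2000 ≈ 0.01550.
Coefficient of coincidence = 0.01550/0.02004 ≈ 0.77; interference = 1 − 0.77 = 0.23.

0.23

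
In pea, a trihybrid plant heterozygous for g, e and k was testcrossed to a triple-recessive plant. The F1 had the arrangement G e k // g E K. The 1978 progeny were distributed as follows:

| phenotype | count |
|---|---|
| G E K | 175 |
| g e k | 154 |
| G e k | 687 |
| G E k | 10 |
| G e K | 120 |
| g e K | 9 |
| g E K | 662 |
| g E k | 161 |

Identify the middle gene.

e

The two rarest classes, G E k and g e K, are the double crossovers. Comparing them with the parentals, only the e allele has switched, so e is the middle locus and the order is g – e – k.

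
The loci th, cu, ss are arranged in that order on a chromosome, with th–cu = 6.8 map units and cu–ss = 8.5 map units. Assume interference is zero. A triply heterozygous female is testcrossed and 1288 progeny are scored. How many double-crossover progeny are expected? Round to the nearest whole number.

7

Map distances give recombination frequencies of 0.068 and 0.085 for the two intervals.
With no interference, expected double-crossover frequency = 0.068 × 0.085 = 0.00578.
Expected number = 0.00578 × 1288 = 7.44 ≈ 7.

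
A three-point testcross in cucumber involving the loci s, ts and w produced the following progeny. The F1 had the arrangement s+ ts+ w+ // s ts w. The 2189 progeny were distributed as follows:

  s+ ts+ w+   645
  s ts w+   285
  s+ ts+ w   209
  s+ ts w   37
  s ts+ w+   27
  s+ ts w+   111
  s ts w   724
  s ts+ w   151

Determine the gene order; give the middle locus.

The two rarest classes, s ts+ w+ and s+ ts w, are the double crossovers. Comparing them with the parentals, only the s allele has switched, so s is the middle locus and the order is w – s – ts.

s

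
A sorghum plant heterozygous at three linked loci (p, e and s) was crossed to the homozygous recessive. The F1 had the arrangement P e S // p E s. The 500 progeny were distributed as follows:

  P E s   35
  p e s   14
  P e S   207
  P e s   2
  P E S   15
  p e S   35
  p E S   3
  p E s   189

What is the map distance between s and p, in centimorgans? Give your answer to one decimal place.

15.0 centimorgans

The two rarest classes, P e s and p E S, are the double crossovers. Comparing them with the parentals, only the s allele has switched, so s is the middle locus and the order is e – s – p.
Crossovers in the s–p interval produce the single-crossover classes p e S and P E s (35 + 35 = 70) plus the double crossovers (5).
RF(s–p) = (70 + 5) / 500 = 75/500 = 0.1500 → 15.0 centimorgans.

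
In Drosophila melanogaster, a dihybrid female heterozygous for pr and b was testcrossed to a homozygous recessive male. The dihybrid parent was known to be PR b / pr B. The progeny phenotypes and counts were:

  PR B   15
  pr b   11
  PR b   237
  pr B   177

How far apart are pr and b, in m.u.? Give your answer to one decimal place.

5.9 m.u.

The recombinant classes are PR B and pr b: 15 + 11 = 26.
Recombination frequency = 26/440 = 0.0591 ≈ 5.9%, i.e. 5.9 m.u.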